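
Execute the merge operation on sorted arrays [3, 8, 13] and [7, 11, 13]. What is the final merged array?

Merging process:

Compare 3 vs 7: take 3 from left. Merged: [3]
Compare 8 vs 7: take 7 from right. Merged: [3, 7]
Compare 8 vs 11: take 8 from left. Merged: [3, 7, 8]
Compare 13 vs 11: take 11 from right. Merged: [3, 7, 8, 11]
Compare 13 vs 13: take 13 from left. Merged: [3, 7, 8, 11, 13]
Append remaining from right: [13]. Merged: [3, 7, 8, 11, 13, 13]

Final merged array: [3, 7, 8, 11, 13, 13]
Total comparisons: 5

The merged array is [3, 7, 8, 11, 13, 13], requiring 5 comparisons. The merge step runs in O(n) time where n is the total number of elements.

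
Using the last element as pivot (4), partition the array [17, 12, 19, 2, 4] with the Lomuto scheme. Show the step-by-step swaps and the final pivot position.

Lomuto partition with pivot = 4:

Initial array: [17, 12, 19, 2, 4]

arr[0]=17 > 4: no swap
arr[1]=12 > 4: no swap
arr[2]=19 > 4: no swap
arr[3]=2 <= 4: swap with position 0, array becomes [2, 12, 19, 17, 4]

Place pivot at position 1: [2, 4, 19, 17, 12]
Pivot position: 1

After partitioning with pivot 4, the array becomes [2, 4, 19, 17, 12]. The pivot is placed at index 1. All elements to the left of the pivot are <= 4, and all elements to the right are > 4.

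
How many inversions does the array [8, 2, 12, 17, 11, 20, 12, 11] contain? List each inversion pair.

Finding inversions in [8, 2, 12, 17, 11, 20, 12, 11]:

(0, 1): arr[0]=8 > arr[1]=2
(2, 4): arr[2]=12 > arr[4]=11
(2, 7): arr[2]=12 > arr[7]=11
(3, 4): arr[3]=17 > arr[4]=11
(3, 6): arr[3]=17 > arr[6]=12
(3, 7): arr[3]=17 > arr[7]=11
(5, 6): arr[5]=20 > arr[6]=12
(5, 7): arr[5]=20 > arr[7]=11
(6, 7): arr[6]=12 > arr[7]=11

Total inversions: 9

The array has 9 inversion(s): (0,1), (2,4), (2,7), (3,4), (3,6), (3,7), (5,6), (5,7), (6,7). Each pair (i,j) satisfies i < j and arr[i] > arr[j].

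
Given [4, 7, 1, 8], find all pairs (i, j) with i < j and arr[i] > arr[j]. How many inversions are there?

Finding inversions in [4, 7, 1, 8]:

(0, 2): arr[0]=4 > arr[2]=1
(1, 2): arr[1]=7 > arr[2]=1

Total inversions: 2

The array has 2 inversion(s): (0,2), (1,2). Each pair (i,j) satisfies i < j and arr[i] > arr[j].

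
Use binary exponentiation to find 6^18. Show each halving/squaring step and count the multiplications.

Computing 6^18 by squaring (build up from 6^1; each line after the first costs one multiplication):

6^1 = 6
6^2 = (6^1)^2 = 6^2 = 36
6^4 = (6^2)^2 = 36^2 = 1296
6^8 = (6^4)^2 = 1296^2 = 1679616
6^9 = 6 * 6^8 = 6 * 1679616 = 10077696
6^18 = (6^9)^2 = 10077696^2 = 101559956668416

Result: 101559956668416
Multiplications needed: 5 (5 lines after 6^1)

6^18 = 101559956668416. Using exponentiation by squaring, this requires 5 multiplications. The key idea: if the exponent is even, square the half-power; if odd, multiply by the base once.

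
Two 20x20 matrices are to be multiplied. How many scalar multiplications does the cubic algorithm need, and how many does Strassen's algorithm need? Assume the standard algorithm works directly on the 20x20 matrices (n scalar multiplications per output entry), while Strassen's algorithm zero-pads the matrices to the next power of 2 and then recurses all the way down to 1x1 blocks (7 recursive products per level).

Matrix multiplication for 20x20 matrices:

Strassen's algorithm requires power-of-2 dimensions. Pad 20x20 to 32x32 (next power of 2).

Standard algorithm: 20^3 = 8000 multiplications
Strassen's algorithm: 7^(log2(32)) = 7^5 = 16807 multiplications
Difference: 8000 - 16807 = -8807 (Strassen uses MORE here due to padding overhead — for small or just-over-power-of-2 n, padding can outweigh the per-level savings)

Standard: 8000 multiplications (20^3). Strassen: 16807 multiplications (7^5, after padding to 32x32). Strassen reduces 8 recursive multiplications to 7 at each level.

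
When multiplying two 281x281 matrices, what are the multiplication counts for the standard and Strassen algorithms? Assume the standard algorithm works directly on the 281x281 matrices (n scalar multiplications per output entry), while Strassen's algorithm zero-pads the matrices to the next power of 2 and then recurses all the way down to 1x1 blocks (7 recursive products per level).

Matrix multiplication for 281x281 matrices:

Strassen's algorithm requires power-of-2 dimensions. Pad 281x281 to 512x512 (next power of 2).

Standard algorithm: 281^3 = 22188041 multiplications
Strassen's algorithm: 7^(log2(512)) = 7^9 = 40353607 multiplications
Difference: 22188041 - 40353607 = -18165566 (Strassen uses MORE here due to padding overhead — for small or just-over-power-of-2 n, padding can outweigh the per-level savings)

Standard: 22188041 multiplications (281^3). Strassen: 40353607 multiplications (7^9, after padding to 512x512). Strassen reduces 8 recursive multiplications to 7 at each level.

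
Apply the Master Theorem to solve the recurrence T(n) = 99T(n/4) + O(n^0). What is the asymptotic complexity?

Master Theorem for T(n) = 99T(n/4) + O(n^0):

a = 99, b = 4, c = 0
log_b(a) = log_4(99) = 3.3147

Case 1: c = 0 < log_4(99) = 3.3147
T(n) = O(n^(log_4 99))

For T(n) = 99T(n/4) + O(n^0): log_4(99) = 3.3147. This is Case 1 of the Master Theorem (c < log_b(a), work dominated by leaves), giving O(n^(log_4 99)).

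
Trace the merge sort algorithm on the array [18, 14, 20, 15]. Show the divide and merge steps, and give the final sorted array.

Merge sort trace:

Split: [18, 14, 20, 15] -> [18, 14] and [20, 15]
  Split: [18, 14] -> [18] and [14]
  Merge: [18] + [14] -> [14, 18]
  Split: [20, 15] -> [20] and [15]
  Merge: [20] + [15] -> [15, 20]
Merge: [14, 18] + [15, 20] -> [14, 15, 18, 20]

Final sorted array: [14, 15, 18, 20]

The merge sort proceeds by recursively splitting the array and merging sorted halves.
After all merges, the sorted array is [14, 15, 18, 20].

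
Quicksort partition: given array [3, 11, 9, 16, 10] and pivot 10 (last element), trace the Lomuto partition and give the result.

Lomuto partition with pivot = 10:

Initial array: [3, 11, 9, 16, 10]

arr[0]=3 <= 10: swap with position 0, array becomes [3, 11, 9, 16, 10]
arr[1]=11 > 10: no swap
arr[2]=9 <= 10: swap with position 1, array becomes [3, 9, 11, 16, 10]
arr[3]=16 > 10: no swap

Place pivot at position 2: [3, 9, 10, 16, 11]
Pivot position: 2

After partitioning with pivot 10, the array becomes [3, 9, 10, 16, 11]. The pivot is placed at index 2. All elements to the left of the pivot are <= 10, and all elements to the right are > 10.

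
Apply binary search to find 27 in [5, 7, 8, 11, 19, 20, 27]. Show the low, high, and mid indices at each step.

Binary search for 27 in [5, 7, 8, 11, 19, 20, 27]:

lo=0, hi=6, mid=3, arr[mid]=11 -> 11 < 27, search right half
lo=4, hi=6, mid=5, arr[mid]=20 -> 20 < 27, search right half
lo=6, hi=6, mid=6, arr[mid]=27 -> Found target at index 6!

Binary search finds 27 at index 6 after 3 comparisons. The search repeatedly halves the search space by comparing with the middle element.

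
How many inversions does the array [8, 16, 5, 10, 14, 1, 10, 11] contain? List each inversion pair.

Finding inversions in [8, 16, 5, 10, 14, 1, 10, 11]:

(0, 2): arr[0]=8 > arr[2]=5
(0, 5): arr[0]=8 > arr[5]=1
(1, 2): arr[1]=16 > arr[2]=5
(1, 3): arr[1]=16 > arr[3]=10
(1, 4): arr[1]=16 > arr[4]=14
(1, 5): arr[1]=16 > arr[5]=1
(1, 6): arr[1]=16 > arr[6]=10
(1, 7): arr[1]=16 > arr[7]=11
(2, 5): arr[2]=5 > arr[5]=1
(3, 5): arr[3]=10 > arr[5]=1
(4, 5): arr[4]=14 > arr[5]=1
(4, 6): arr[4]=14 > arr[6]=10
(4, 7): arr[4]=14 > arr[7]=11

Total inversions: 13

The array has 13 inversion(s): (0,2), (0,5), (1,2), (1,3), (1,4), (1,5), (1,6), (1,7), (2,5), (3,5), (4,5), (4,6), (4,7). Each pair (i,j) satisfies i < j and arr[i] > arr[j].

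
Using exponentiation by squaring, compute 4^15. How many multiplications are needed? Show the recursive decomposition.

Computing 4^15 by squaring (build up from 4^1; each line after the first costs one multiplication):

4^1 = 4
4^2 = (4^1)^2 = 4^2 = 16
4^3 = 4 * 4^2 = 4 * 16 = 64
4^6 = (4^3)^2 = 64^2 = 4096
4^7 = 4 * 4^6 = 4 * 4096 = 16384
4^14 = (4^7)^2 = 16384^2 = 268435456
4^15 = 4 * 4^14 = 4 * 268435456 = 1073741824

Result: 1073741824
Multiplications needed: 6 (6 lines after 4^1)

4^15 = 1073741824. Using exponentiation by squaring, this requires 6 multiplications. The key idea: if the exponent is even, square the half-power; if odd, multiply by the base once.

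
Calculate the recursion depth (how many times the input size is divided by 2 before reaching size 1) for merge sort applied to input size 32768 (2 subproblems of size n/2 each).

For divide and conquer with division factor 2:

Problem sizes at each level:
Level 0: 32768
Level 1: 16384
Level 2: 8192
Level 3: 4096
Level 4: 2048
Level 5: 1024
Level 6: 512
Level 7: 256
Level 8: 128
Level 9: 64
Level 10: 32
Level 11: 16
Level 12: 8
Level 13: 4
Level 14: 2
Level 15: 1

The root is level 0 and the size-1 base case is level 15 (the tree spans levels 0 through 15, i.e. 16 levels counting the root), so the depth is the number of divisions: log_2(32768) = 15

The recursion tree depth is log_2(32768) = 15. At each level, the problem size is divided by 2, so it takes 15 divisions to reduce to a base case of size 1. The algorithm makes 2 recursive calls at each level.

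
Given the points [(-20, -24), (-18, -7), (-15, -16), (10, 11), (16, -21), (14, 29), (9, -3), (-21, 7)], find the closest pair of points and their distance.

Computing all pairwise distances among 8 points:

d((-20, -24), (-18, -7)) = 17.1172
d((-20, -24), (-15, -16)) = 9.434 <-- minimum
d((-20, -24), (10, 11)) = 46.0977
d((-20, -24), (16, -21)) = 36.1248
d((-20, -24), (14, 29)) = 62.9682
d((-20, -24), (9, -3)) = 35.805
d((-20, -24), (-21, 7)) = 31.0161
d((-18, -7), (-15, -16)) = 9.4868
d((-18, -7), (10, 11)) = 33.2866
d((-18, -7), (16, -21)) = 36.7696
d((-18, -7), (14, 29)) = 48.1664
d((-18, -7), (9, -3)) = 27.2947
d((-18, -7), (-21, 7)) = 14.3178
d((-15, -16), (10, 11)) = 36.7967
d((-15, -16), (16, -21)) = 31.4006
d((-15, -16), (14, 29)) = 53.535
d((-15, -16), (9, -3)) = 27.2947
d((-15, -16), (-21, 7)) = 23.7697
d((10, 11), (16, -21)) = 32.5576
d((10, 11), (14, 29)) = 18.4391
d((10, 11), (9, -3)) = 14.0357
d((10, 11), (-21, 7)) = 31.257
d((16, -21), (14, 29)) = 50.04
d((16, -21), (9, -3)) = 19.3132
d((16, -21), (-21, 7)) = 46.4004
d((14, 29), (9, -3)) = 32.3883
d((14, 29), (-21, 7)) = 41.3401
d((9, -3), (-21, 7)) = 31.6228

Closest pair: (-20, -24) and (-15, -16) with distance 9.434

The closest pair is (-20, -24) and (-15, -16) with Euclidean distance 9.434. For 8 points, brute-force pairwise comparison is shown above. For large n, the divide-and-conquer algorithm (sort by x, recurse on halves, check the dividing strip) achieves O(n log n).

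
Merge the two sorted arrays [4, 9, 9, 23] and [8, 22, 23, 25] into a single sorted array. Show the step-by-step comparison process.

Merging process:

Compare 4 vs 8: take 4 from left. Merged: [4]
Compare 9 vs 8: take 8 from right. Merged: [4, 8]
Compare 9 vs 22: take 9 from left. Merged: [4, 8, 9]
Compare 9 vs 22: take 9 from left. Merged: [4, 8, 9, 9]
Compare 23 vs 22: take 22 from right. Merged: [4, 8, 9, 9, 22]
Compare 23 vs 23: take 23 from left. Merged: [4, 8, 9, 9, 22, 23]
Append remaining from right: [23, 25]. Merged: [4, 8, 9, 9, 22, 23, 23, 25]

Final merged array: [4, 8, 9, 9, 22, 23, 23, 25]
Total comparisons: 6

The merged array is [4, 8, 9, 9, 22, 23, 23, 25], requiring 6 comparisons. The merge step runs in O(n) time where n is the total number of elements.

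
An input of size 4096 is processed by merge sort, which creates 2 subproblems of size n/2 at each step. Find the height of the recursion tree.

For divide and conquer with division factor 2:

Problem sizes at each level:
Level 0: 4096
Level 1: 2048
Level 2: 1024
Level 3: 512
Level 4: 256
Level 5: 128
Level 6: 64
Level 7: 32
Level 8: 16
Level 9: 8
Level 10: 4
Level 11: 2
Level 12: 1

The root is level 0 and the size-1 base case is level 12 (the tree spans levels 0 through 12, i.e. 13 levels counting the root), so the depth is the number of divisions: log_2(4096) = 12

The recursion tree depth is log_2(4096) = 12. At each level, the problem size is divided by 2, so it takes 12 divisions to reduce to a base case of size 1. The algorithm makes 2 recursive calls at each level.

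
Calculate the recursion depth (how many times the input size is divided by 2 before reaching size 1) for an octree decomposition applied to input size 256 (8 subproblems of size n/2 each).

For divide and conquer with division factor 2:

Problem sizes at each level:
Level 0: 256
Level 1: 128
Level 2: 64
Level 3: 32
Level 4: 16
Level 5: 8
Level 6: 4
Level 7: 2
Level 8: 1

The root is level 0 and the size-1 base case is level 8 (the tree spans levels 0 through 8, i.e. 9 levels counting the root), so the depth is the number of divisions: log_2(256) = 8

The recursion tree depth is log_2(256) = 8. At each level, the problem size is divided by 2, so it takes 8 divisions to reduce to a base case of size 1. The algorithm makes 8 recursive calls at each level.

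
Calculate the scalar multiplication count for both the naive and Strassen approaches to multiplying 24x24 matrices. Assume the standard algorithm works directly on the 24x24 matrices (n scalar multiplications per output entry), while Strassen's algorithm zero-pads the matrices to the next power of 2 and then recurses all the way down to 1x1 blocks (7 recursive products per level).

Matrix multiplication for 24x24 matrices:

Strassen's algorithm requires power-of-2 dimensions. Pad 24x24 to 32x32 (next power of 2).

Standard algorithm: 24^3 = 13824 multiplications
Strassen's algorithm: 7^(log2(32)) = 7^5 = 16807 multiplications
Difference: 13824 - 16807 = -2983 (Strassen uses MORE here due to padding overhead — for small or just-over-power-of-2 n, padding can outweigh the per-level savings)

Standard: 13824 multiplications (24^3). Strassen: 16807 multiplications (7^5, after padding to 32x32). Strassen reduces 8 recursive multiplications to 7 at each level.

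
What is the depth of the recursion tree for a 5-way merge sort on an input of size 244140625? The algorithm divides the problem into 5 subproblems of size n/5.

For divide and conquer with division factor 5:

Problem sizes at each level:
Level 0: 244140625
Level 1: 48828125
Level 2: 9765625
Level 3: 1953125
Level 4: 390625
Level 5: 78125
Level 6: 15625
Level 7: 3125
Level 8: 625
Level 9: 125
Level 10: 25
Level 11: 5
Level 12: 1

The root is level 0 and the size-1 base case is level 12 (the tree spans levels 0 through 12, i.e. 13 levels counting the root), so the depth is the number of divisions: log_5(244140625) = 12

The recursion tree depth is log_5(244140625) = 12. At each level, the problem size is divided by 5, so it takes 12 divisions to reduce to a base case of size 1. The algorithm makes 5 recursive calls at each level.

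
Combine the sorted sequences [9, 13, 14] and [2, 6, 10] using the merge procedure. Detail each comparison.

Merging process:

Compare 9 vs 2: take 2 from right. Merged: [2]
Compare 9 vs 6: take 6 from right. Merged: [2, 6]
Compare 9 vs 10: take 9 from left. Merged: [2, 6, 9]
Compare 13 vs 10: take 10 from right. Merged: [2, 6, 9, 10]
Append remaining from left: [13, 14]. Merged: [2, 6, 9, 10, 13, 14]

Final merged array: [2, 6, 9, 10, 13, 14]
Total comparisons: 4

The merged array is [2, 6, 9, 10, 13, 14], requiring 4 comparisons. The merge step runs in O(n) time where n is the total number of elements.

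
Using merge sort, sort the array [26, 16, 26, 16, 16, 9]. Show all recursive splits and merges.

Merge sort trace:

Split: [26, 16, 26, 16, 16, 9] -> [26, 16, 26] and [16, 16, 9]
  Split: [26, 16, 26] -> [26] and [16, 26]
    Split: [16, 26] -> [16] and [26]
    Merge: [16] + [26] -> [16, 26]
  Merge: [26] + [16, 26] -> [16, 26, 26]
  Split: [16, 16, 9] -> [16] and [16, 9]
    Split: [16, 9] -> [16] and [9]
    Merge: [16] + [9] -> [9, 16]
  Merge: [16] + [9, 16] -> [9, 16, 16]
Merge: [16, 26, 26] + [9, 16, 16] -> [9, 16, 16, 16, 26, 26]

Final sorted array: [9, 16, 16, 16, 26, 26]

The merge sort proceeds by recursively splitting the array and merging sorted halves.
After all merges, the sorted array is [9, 16, 16, 16, 26, 26].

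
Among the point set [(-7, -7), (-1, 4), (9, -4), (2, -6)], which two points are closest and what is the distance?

Computing all pairwise distances among 4 points:

d((-7, -7), (-1, 4)) = 12.53
d((-7, -7), (9, -4)) = 16.2788
d((-7, -7), (2, -6)) = 9.0554
d((-1, 4), (9, -4)) = 12.8062
d((-1, 4), (2, -6)) = 10.4403
d((9, -4), (2, -6)) = 7.2801 <-- minimum

Closest pair: (9, -4) and (2, -6) with distance 7.2801

The closest pair is (9, -4) and (2, -6) with Euclidean distance 7.2801. For 4 points, brute-force pairwise comparison is shown above. For large n, the divide-and-conquer algorithm (sort by x, recurse on halves, check the dividing strip) achieves O(n log n).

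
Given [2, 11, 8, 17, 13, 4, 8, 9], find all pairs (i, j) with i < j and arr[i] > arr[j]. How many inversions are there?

Finding inversions in [2, 11, 8, 17, 13, 4, 8, 9]:

(1, 2): arr[1]=11 > arr[2]=8
(1, 5): arr[1]=11 > arr[5]=4
(1, 6): arr[1]=11 > arr[6]=8
(1, 7): arr[1]=11 > arr[7]=9
(2, 5): arr[2]=8 > arr[5]=4
(3, 4): arr[3]=17 > arr[4]=13
(3, 5): arr[3]=17 > arr[5]=4
(3, 6): arr[3]=17 > arr[6]=8
(3, 7): arr[3]=17 > arr[7]=9
(4, 5): arr[4]=13 > arr[5]=4
(4, 6): arr[4]=13 > arr[6]=8
(4, 7): arr[4]=13 > arr[7]=9

Total inversions: 12

The array has 12 inversion(s): (1,2), (1,5), (1,6), (1,7), (2,5), (3,4), (3,5), (3,6), (3,7), (4,5), (4,6), (4,7). Each pair (i,j) satisfies i < j and arr[i] > arr[j].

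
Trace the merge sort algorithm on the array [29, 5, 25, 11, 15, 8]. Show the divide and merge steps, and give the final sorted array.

Merge sort trace:

Split: [29, 5, 25, 11, 15, 8] -> [29, 5, 25] and [11, 15, 8]
  Split: [29, 5, 25] -> [29] and [5, 25]
    Split: [5, 25] -> [5] and [25]
    Merge: [5] + [25] -> [5, 25]
  Merge: [29] + [5, 25] -> [5, 25, 29]
  Split: [11, 15, 8] -> [11] and [15, 8]
    Split: [15, 8] -> [15] and [8]
    Merge: [15] + [8] -> [8, 15]
  Merge: [11] + [8, 15] -> [8, 11, 15]
Merge: [5, 25, 29] + [8, 11, 15] -> [5, 8, 11, 15, 25, 29]

Final sorted array: [5, 8, 11, 15, 25, 29]

The merge sort proceeds by recursively splitting the array and merging sorted halves.
After all merges, the sorted array is [5, 8, 11, 15, 25, 29].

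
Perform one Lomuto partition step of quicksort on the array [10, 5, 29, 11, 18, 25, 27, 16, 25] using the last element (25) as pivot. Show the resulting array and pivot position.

Lomuto partition with pivot = 25:

Initial array: [10, 5, 29, 11, 18, 25, 27, 16, 25]

arr[0]=10 <= 25: swap with position 0, array becomes [10, 5, 29, 11, 18, 25, 27, 16, 25]
arr[1]=5 <= 25: swap with position 1, array becomes [10, 5, 29, 11, 18, 25, 27, 16, 25]
arr[2]=29 > 25: no swap
arr[3]=11 <= 25: swap with position 2, array becomes [10, 5, 11, 29, 18, 25, 27, 16, 25]
arr[4]=18 <= 25: swap with position 3, array becomes [10, 5, 11, 18, 29, 25, 27, 16, 25]
arr[5]=25 <= 25: swap with position 4, array becomes [10, 5, 11, 18, 25, 29, 27, 16, 25]
arr[6]=27 > 25: no swap
arr[7]=16 <= 25: swap with position 5, array becomes [10, 5, 11, 18, 25, 16, 27, 29, 25]

Place pivot at position 6: [10, 5, 11, 18, 25, 16, 25, 29, 27]
Pivot position: 6

After partitioning with pivot 25, the array becomes [10, 5, 11, 18, 25, 16, 25, 29, 27]. The pivot is placed at index 6. All elements to the left of the pivot are <= 25, and all elements to the right are > 25.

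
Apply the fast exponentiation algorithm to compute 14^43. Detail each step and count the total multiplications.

Computing 14^43 by squaring (build up from 14^1; each line after the first costs one multiplication):

14^1 = 14
14^2 = (14^1)^2 = 14^2 = 196
14^4 = (14^2)^2 = 196^2 = 38416
14^5 = 14 * 14^4 = 14 * 38416 = 537824
14^10 = (14^5)^2 = 537824^2 = 289254654976
14^20 = (14^10)^2 = 289254654976^2 = 83668255425284801560576
14^21 = 14 * 14^20 = 14 * 83668255425284801560576 = 1171355575953987221848064
14^42 = (14^21)^2 = 1171355575953987221848064^2 = 1372073885318497127491074758162987278899500548096
14^43 = 14 * 14^42 = 14 * 1372073885318497127491074758162987278899500548096 = 19209034394458959784875046614281821904593007673344

Result: 19209034394458959784875046614281821904593007673344
Multiplications needed: 8 (8 lines after 14^1)

14^43 = 19209034394458959784875046614281821904593007673344. Using exponentiation by squaring, this requires 8 multiplications. The key idea: if the exponent is even, square the half-power; if odd, multiply by the base once.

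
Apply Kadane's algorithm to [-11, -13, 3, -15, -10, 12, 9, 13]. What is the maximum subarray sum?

Using Kadane's algorithm on [-11, -13, 3, -15, -10, 12, 9, 13]:

Scanning through the array:
Position 1 (value -13): max_ending_here = -13, max_so_far = -11
Position 2 (value 3): max_ending_here = 3, max_so_far = 3
Position 3 (value -15): max_ending_here = -12, max_so_far = 3
Position 4 (value -10): max_ending_here = -10, max_so_far = 3
Position 5 (value 12): max_ending_here = 12, max_so_far = 12
Position 6 (value 9): max_ending_here = 21, max_so_far = 21
Position 7 (value 13): max_ending_here = 34, max_so_far = 34

Maximum subarray: [12, 9, 13]
Maximum sum: 34

The maximum subarray is [12, 9, 13] with sum 34. This subarray runs from index 5 to index 7.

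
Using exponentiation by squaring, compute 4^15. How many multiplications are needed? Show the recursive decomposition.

Computing 4^15 by squaring (build up from 4^1; each line after the first costs one multiplication):

4^1 = 4
4^2 = (4^1)^2 = 4^2 = 16
4^3 = 4 * 4^2 = 4 * 16 = 64
4^6 = (4^3)^2 = 64^2 = 4096
4^7 = 4 * 4^6 = 4 * 4096 = 16384
4^14 = (4^7)^2 = 16384^2 = 268435456
4^15 = 4 * 4^14 = 4 * 268435456 = 1073741824

Result: 1073741824
Multiplications needed: 6 (6 lines after 4^1)

4^15 = 1073741824. Using exponentiation by squaring, this requires 6 multiplications. The key idea: if the exponent is even, square the half-power; if odd, multiply by the base once.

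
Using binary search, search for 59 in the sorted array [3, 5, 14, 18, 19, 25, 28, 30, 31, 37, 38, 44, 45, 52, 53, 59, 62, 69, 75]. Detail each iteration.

Binary search for 59 in [3, 5, 14, 18, 19, 25, 28, 30, 31, 37, 38, 44, 45, 52, 53, 59, 62, 69, 75]:

lo=0, hi=18, mid=9, arr[mid]=37 -> 37 < 59, search right half
lo=10, hi=18, mid=14, arr[mid]=53 -> 53 < 59, search right half
lo=15, hi=18, mid=16, arr[mid]=62 -> 62 > 59, search left half
lo=15, hi=15, mid=15, arr[mid]=59 -> Found target at index 15!

Binary search finds 59 at index 15 after 4 comparisons. The search repeatedly halves the search space by comparing with the middle element.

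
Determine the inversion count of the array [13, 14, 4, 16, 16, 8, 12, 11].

Finding inversions in [13, 14, 4, 16, 16, 8, 12, 11]:

(0, 2): arr[0]=13 > arr[2]=4
(0, 5): arr[0]=13 > arr[5]=8
(0, 6): arr[0]=13 > arr[6]=12
(0, 7): arr[0]=13 > arr[7]=11
(1, 2): arr[1]=14 > arr[2]=4
(1, 5): arr[1]=14 > arr[5]=8
(1, 6): arr[1]=14 > arr[6]=12
(1, 7): arr[1]=14 > arr[7]=11
(3, 5): arr[3]=16 > arr[5]=8
(3, 6): arr[3]=16 > arr[6]=12
(3, 7): arr[3]=16 > arr[7]=11
(4, 5): arr[4]=16 > arr[5]=8
(4, 6): arr[4]=16 > arr[6]=12
(4, 7): arr[4]=16 > arr[7]=11
(6, 7): arr[6]=12 > arr[7]=11

Total inversions: 15

The array has 15 inversion(s): (0,2), (0,5), (0,6), (0,7), (1,2), (1,5), (1,6), (1,7), (3,5), (3,6), (3,7), (4,5), (4,6), (4,7), (6,7). Each pair (i,j) satisfies i < j and arr[i] > arr[j].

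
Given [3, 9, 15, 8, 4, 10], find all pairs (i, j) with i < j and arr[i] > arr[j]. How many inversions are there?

Finding inversions in [3, 9, 15, 8, 4, 10]:

(1, 3): arr[1]=9 > arr[3]=8
(1, 4): arr[1]=9 > arr[4]=4
(2, 3): arr[2]=15 > arr[3]=8
(2, 4): arr[2]=15 > arr[4]=4
(2, 5): arr[2]=15 > arr[5]=10
(3, 4): arr[3]=8 > arr[4]=4

Total inversions: 6

The array has 6 inversion(s): (1,3), (1,4), (2,3), (2,4), (2,5), (3,4). Each pair (i,j) satisfies i < j and arr[i] > arr[j].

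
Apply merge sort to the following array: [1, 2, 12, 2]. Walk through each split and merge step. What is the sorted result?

Merge sort trace:

Split: [1, 2, 12, 2] -> [1, 2] and [12, 2]
  Split: [1, 2] -> [1] and [2]
  Merge: [1] + [2] -> [1, 2]
  Split: [12, 2] -> [12] and [2]
  Merge: [12] + [2] -> [2, 12]
Merge: [1, 2] + [2, 12] -> [1, 2, 2, 12]

Final sorted array: [1, 2, 2, 12]

The merge sort proceeds by recursively splitting the array and merging sorted halves.
After all merges, the sorted array is [1, 2, 2, 12].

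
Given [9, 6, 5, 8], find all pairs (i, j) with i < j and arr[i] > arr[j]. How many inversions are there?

Finding inversions in [9, 6, 5, 8]:

(0, 1): arr[0]=9 > arr[1]=6
(0, 2): arr[0]=9 > arr[2]=5
(0, 3): arr[0]=9 > arr[3]=8
(1, 2): arr[1]=6 > arr[2]=5

Total inversions: 4

The array has 4 inversion(s): (0,1), (0,2), (0,3), (1,2). Each pair (i,j) satisfies i < j and arr[i] > arr[j].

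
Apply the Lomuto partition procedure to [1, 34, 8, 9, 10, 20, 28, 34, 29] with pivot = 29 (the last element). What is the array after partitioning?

Lomuto partition with pivot = 29:

Initial array: [1, 34, 8, 9, 10, 20, 28, 34, 29]

arr[0]=1 <= 29: swap with position 0, array becomes [1, 34, 8, 9, 10, 20, 28, 34, 29]
arr[1]=34 > 29: no swap
arr[2]=8 <= 29: swap with position 1, array becomes [1, 8, 34, 9, 10, 20, 28, 34, 29]
arr[3]=9 <= 29: swap with position 2, array becomes [1, 8, 9, 34, 10, 20, 28, 34, 29]
arr[4]=10 <= 29: swap with position 3, array becomes [1, 8, 9, 10, 34, 20, 28, 34, 29]
arr[5]=20 <= 29: swap with position 4, array becomes [1, 8, 9, 10, 20, 34, 28, 34, 29]
arr[6]=28 <= 29: swap with position 5, array becomes [1, 8, 9, 10, 20, 28, 34, 34, 29]
arr[7]=34 > 29: no swap

Place pivot at position 6: [1, 8, 9, 10, 20, 28, 29, 34, 34]
Pivot position: 6

After partitioning with pivot 29, the array becomes [1, 8, 9, 10, 20, 28, 29, 34, 34]. The pivot is placed at index 6. All elements to the left of the pivot are <= 29, and all elements to the right are > 29.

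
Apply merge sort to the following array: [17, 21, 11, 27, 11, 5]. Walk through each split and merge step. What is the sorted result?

Merge sort trace:

Split: [17, 21, 11, 27, 11, 5] -> [17, 21, 11] and [27, 11, 5]
  Split: [17, 21, 11] -> [17] and [21, 11]
    Split: [21, 11] -> [21] and [11]
    Merge: [21] + [11] -> [11, 21]
  Merge: [17] + [11, 21] -> [11, 17, 21]
  Split: [27, 11, 5] -> [27] and [11, 5]
    Split: [11, 5] -> [11] and [5]
    Merge: [11] + [5] -> [5, 11]
  Merge: [27] + [5, 11] -> [5, 11, 27]
Merge: [11, 17, 21] + [5, 11, 27] -> [5, 11, 11, 17, 21, 27]

Final sorted array: [5, 11, 11, 17, 21, 27]

The merge sort proceeds by recursively splitting the array and merging sorted halves.
After all merges, the sorted array is [5, 11, 11, 17, 21, 27].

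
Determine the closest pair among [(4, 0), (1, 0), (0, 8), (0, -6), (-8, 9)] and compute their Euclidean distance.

Computing all pairwise distances among 5 points:

d((4, 0), (1, 0)) = 3.0 <-- minimum
d((4, 0), (0, 8)) = 8.9443
d((4, 0), (0, -6)) = 7.2111
d((4, 0), (-8, 9)) = 15.0
d((1, 0), (0, 8)) = 8.0623
d((1, 0), (0, -6)) = 6.0828
d((1, 0), (-8, 9)) = 12.7279
d((0, 8), (0, -6)) = 14.0
d((0, 8), (-8, 9)) = 8.0623
d((0, -6), (-8, 9)) = 17.0

Closest pair: (4, 0) and (1, 0) with distance 3.0

The closest pair is (4, 0) and (1, 0) with Euclidean distance 3.0. For 5 points, brute-force pairwise comparison is shown above. For large n, the divide-and-conquer algorithm (sort by x, recurse on halves, check the dividing strip) achieves O(n log n).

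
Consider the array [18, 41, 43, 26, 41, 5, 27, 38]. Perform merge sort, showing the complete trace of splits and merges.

Merge sort trace:

Split: [18, 41, 43, 26, 41, 5, 27, 38] -> [18, 41, 43, 26] and [41, 5, 27, 38]
  Split: [18, 41, 43, 26] -> [18, 41] and [43, 26]
    Split: [18, 41] -> [18] and [41]
    Merge: [18] + [41] -> [18, 41]
    Split: [43, 26] -> [43] and [26]
    Merge: [43] + [26] -> [26, 43]
  Merge: [18, 41] + [26, 43] -> [18, 26, 41, 43]
  Split: [41, 5, 27, 38] -> [41, 5] and [27, 38]
    Split: [41, 5] -> [41] and [5]
    Merge: [41] + [5] -> [5, 41]
    Split: [27, 38] -> [27] and [38]
    Merge: [27] + [38] -> [27, 38]
  Merge: [5, 41] + [27, 38] -> [5, 27, 38, 41]
Merge: [18, 26, 41, 43] + [5, 27, 38, 41] -> [5, 18, 26, 27, 38, 41, 41, 43]

Final sorted array: [5, 18, 26, 27, 38, 41, 41, 43]

The merge sort proceeds by recursively splitting the array and merging sorted halves.
After all merges, the sorted array is [5, 18, 26, 27, 38, 41, 41, 43].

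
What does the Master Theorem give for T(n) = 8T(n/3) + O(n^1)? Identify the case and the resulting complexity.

Master Theorem for T(n) = 8T(n/3) + O(n^1):

a = 8, b = 3, c = 1
log_b(a) = log_3(8) = 1.8928

Case 1: c = 1 < log_3(8) = 1.8928
T(n) = O(n^(log_3 8))

For T(n) = 8T(n/3) + O(n^1): log_3(8) = 1.8928. This is Case 1 of the Master Theorem (c < log_b(a), work dominated by leaves), giving O(n^(log_3 8)).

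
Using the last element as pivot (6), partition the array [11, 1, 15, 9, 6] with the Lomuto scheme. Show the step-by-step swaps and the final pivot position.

Lomuto partition with pivot = 6:

Initial array: [11, 1, 15, 9, 6]

arr[0]=11 > 6: no swap
arr[1]=1 <= 6: swap with position 0, array becomes [1, 11, 15, 9, 6]
arr[2]=15 > 6: no swap
arr[3]=9 > 6: no swap

Place pivot at position 1: [1, 6, 15, 9, 11]
Pivot position: 1

After partitioning with pivot 6, the array becomes [1, 6, 15, 9, 11]. The pivot is placed at index 1. All elements to the left of the pivot are <= 6, and all elements to the right are > 6.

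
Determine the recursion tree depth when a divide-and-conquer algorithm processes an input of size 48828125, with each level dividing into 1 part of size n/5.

For divide and conquer with division factor 5:

Problem sizes at each level:
Level 0: 48828125
Level 1: 9765625
Level 2: 1953125
Level 3: 390625
Level 4: 78125
Level 5: 15625
Level 6: 3125
Level 7: 625
Level 8: 125
Level 9: 25
Level 10: 5
Level 11: 1

The root is level 0 and the size-1 base case is level 11 (the tree spans levels 0 through 11, i.e. 12 levels counting the root), so the depth is the number of divisions: log_5(48828125) = 11

The recursion tree depth is log_5(48828125) = 11. At each level, the problem size is divided by 5, so it takes 11 divisions to reduce to a base case of size 1. The algorithm makes 1 recursive call at each level.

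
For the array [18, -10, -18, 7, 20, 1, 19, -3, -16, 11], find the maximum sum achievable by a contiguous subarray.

Using Kadane's algorithm on [18, -10, -18, 7, 20, 1, 19, -3, -16, 11]:

Scanning through the array:
Position 1 (value -10): max_ending_here = 8, max_so_far = 18
Position 2 (value -18): max_ending_here = -10, max_so_far = 18
Position 3 (value 7): max_ending_here = 7, max_so_far = 18
Position 4 (value 20): max_ending_here = 27, max_so_far = 27
Position 5 (value 1): max_ending_here = 28, max_so_far = 28
Position 6 (value 19): max_ending_here = 47, max_so_far = 47
Position 7 (value -3): max_ending_here = 44, max_so_far = 47
Position 8 (value -16): max_ending_here = 28, max_so_far = 47
Position 9 (value 11): max_ending_here = 39, max_so_far = 47

Maximum subarray: [7, 20, 1, 19]
Maximum sum: 47

The maximum subarray is [7, 20, 1, 19] with sum 47. This subarray runs from index 3 to index 6.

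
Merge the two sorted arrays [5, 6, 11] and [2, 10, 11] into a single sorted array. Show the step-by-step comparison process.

Merging process:

Compare 5 vs 2: take 2 from right. Merged: [2]
Compare 5 vs 10: take 5 from left. Merged: [2, 5]
Compare 6 vs 10: take 6 from left. Merged: [2, 5, 6]
Compare 11 vs 10: take 10 from right. Merged: [2, 5, 6, 10]
Compare 11 vs 11: take 11 from left. Merged: [2, 5, 6, 10, 11]
Append remaining from right: [11]. Merged: [2, 5, 6, 10, 11, 11]

Final merged array: [2, 5, 6, 10, 11, 11]
Total comparisons: 5

The merged array is [2, 5, 6, 10, 11, 11], requiring 5 comparisons. The merge step runs in O(n) time where n is the total number of elements.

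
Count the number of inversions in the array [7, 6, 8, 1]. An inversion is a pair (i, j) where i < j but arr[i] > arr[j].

Finding inversions in [7, 6, 8, 1]:

(0, 1): arr[0]=7 > arr[1]=6
(0, 3): arr[0]=7 > arr[3]=1
(1, 3): arr[1]=6 > arr[3]=1
(2, 3): arr[2]=8 > arr[3]=1

Total inversions: 4

The array has 4 inversion(s): (0,1), (0,3), (1,3), (2,3). Each pair (i,j) satisfies i < j and arr[i] > arr[j].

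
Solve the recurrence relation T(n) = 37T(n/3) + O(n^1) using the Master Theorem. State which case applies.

Master Theorem for T(n) = 37T(n/3) + O(n^1):

a = 37, b = 3, c = 1
log_b(a) = log_3(37) = 3.2868

Case 1: c = 1 < log_3(37) = 3.2868
T(n) = O(n^(log_3 37))

For T(n) = 37T(n/3) + O(n^1): log_3(37) = 3.2868. This is Case 1 of the Master Theorem (c < log_b(a), work dominated by leaves), giving O(n^(log_3 37)).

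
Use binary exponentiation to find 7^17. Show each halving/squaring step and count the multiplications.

Computing 7^17 by squaring (build up from 7^1; each line after the first costs one multiplication):

7^1 = 7
7^2 = (7^1)^2 = 7^2 = 49
7^4 = (7^2)^2 = 49^2 = 2401
7^8 = (7^4)^2 = 2401^2 = 5764801
7^16 = (7^8)^2 = 5764801^2 = 33232930569601
7^17 = 7 * 7^16 = 7 * 33232930569601 = 232630513987207

Result: 232630513987207
Multiplications needed: 5 (5 lines after 7^1)

7^17 = 232630513987207. Using exponentiation by squaring, this requires 5 multiplications. The key idea: if the exponent is even, square the half-power; if odd, multiply by the base once.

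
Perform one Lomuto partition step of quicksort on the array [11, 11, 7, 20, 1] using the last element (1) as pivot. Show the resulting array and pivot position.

Lomuto partition with pivot = 1:

Initial array: [11, 11, 7, 20, 1]

arr[0]=11 > 1: no swap
arr[1]=11 > 1: no swap
arr[2]=7 > 1: no swap
arr[3]=20 > 1: no swap

Place pivot at position 0: [1, 11, 7, 20, 11]
Pivot position: 0

After partitioning with pivot 1, the array becomes [1, 11, 7, 20, 11]. The pivot is placed at index 0. All elements to the left of the pivot are <= 1, and all elements to the right are > 1.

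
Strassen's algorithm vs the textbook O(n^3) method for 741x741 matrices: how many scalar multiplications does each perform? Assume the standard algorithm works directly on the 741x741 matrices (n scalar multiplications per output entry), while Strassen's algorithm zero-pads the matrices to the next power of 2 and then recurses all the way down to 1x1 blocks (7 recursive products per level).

Matrix multiplication for 741x741 matrices:

Strassen's algorithm requires power-of-2 dimensions. Pad 741x741 to 1024x1024 (next power of 2).

Standard algorithm: 741^3 = 406869021 multiplications
Strassen's algorithm: 7^(log2(1024)) = 7^10 = 282475249 multiplications
Savings: 406869021 - 282475249 = 124393772 multiplications

Standard: 406869021 multiplications (741^3). Strassen: 282475249 multiplications (7^10, after padding to 1024x1024). Strassen reduces 8 recursive multiplications to 7 at each level.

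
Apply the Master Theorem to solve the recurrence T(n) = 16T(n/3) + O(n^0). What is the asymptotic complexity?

Master Theorem for T(n) = 16T(n/3) + O(n^0):

a = 16, b = 3, c = 0
log_b(a) = log_3(16) = 2.5237

Case 1: c = 0 < log_3(16) = 2.5237
T(n) = O(n^(log_3 16))

For T(n) = 16T(n/3) + O(n^0): log_3(16) = 2.5237. This is Case 1 of the Master Theorem (c < log_b(a), work dominated by leaves), giving O(n^(log_3 16)).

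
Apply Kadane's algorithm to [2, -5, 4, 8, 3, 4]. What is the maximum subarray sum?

Using Kadane's algorithm on [2, -5, 4, 8, 3, 4]:

Scanning through the array:
Position 1 (value -5): max_ending_here = -3, max_so_far = 2
Position 2 (value 4): max_ending_here = 4, max_so_far = 4
Position 3 (value 8): max_ending_here = 12, max_so_far = 12
Position 4 (value 3): max_ending_here = 15, max_so_far = 15
Position 5 (value 4): max_ending_here = 19, max_so_far = 19

Maximum subarray: [4, 8, 3, 4]
Maximum sum: 19

The maximum subarray is [4, 8, 3, 4] with sum 19. This subarray runs from index 2 to index 5.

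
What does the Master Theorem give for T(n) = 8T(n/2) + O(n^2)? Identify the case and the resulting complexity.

Master Theorem for T(n) = 8T(n/2) + O(n^2):

a = 8, b = 2, c = 2
log_b(a) = log_2(8) = 3.0000

Case 1: c = 2 < log_2(8) = 3.0000
T(n) = O(n^(log_2 8)) = O(n^3)

For T(n) = 8T(n/2) + O(n^2): log_2(8) = 3.0000. This is Case 1 of the Master Theorem (c < log_b(a), work dominated by leaves), giving O(n^3).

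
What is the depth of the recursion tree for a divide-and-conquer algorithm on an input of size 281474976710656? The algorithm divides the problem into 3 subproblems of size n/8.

For divide and conquer with division factor 8:

Problem sizes at each level:
Level 0: 281474976710656
Level 1: 35184372088832
Level 2: 4398046511104
Level 3: 549755813888
Level 4: 68719476736
Level 5: 8589934592
Level 6: 1073741824
Level 7: 134217728
Level 8: 16777216
Level 9: 2097152
Level 10: 262144
Level 11: 32768
Level 12: 4096
Level 13: 512
Level 14: 64
Level 15: 8
Level 16: 1

The root is level 0 and the size-1 base case is level 16 (the tree spans levels 0 through 16, i.e. 17 levels counting the root), so the depth is the number of divisions: log_8(281474976710656) = 16

The recursion tree depth is log_8(281474976710656) = 16. At each level, the problem size is divided by 8, so it takes 16 divisions to reduce to a base case of size 1. The algorithm makes 3 recursive calls at each level.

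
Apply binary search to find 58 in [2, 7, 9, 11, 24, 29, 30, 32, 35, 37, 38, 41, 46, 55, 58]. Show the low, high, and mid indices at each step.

Binary search for 58 in [2, 7, 9, 11, 24, 29, 30, 32, 35, 37, 38, 41, 46, 55, 58]:

lo=0, hi=14, mid=7, arr[mid]=32 -> 32 < 58, search right half
lo=8, hi=14, mid=11, arr[mid]=41 -> 41 < 58, search right half
lo=12, hi=14, mid=13, arr[mid]=55 -> 55 < 58, search right half
lo=14, hi=14, mid=14, arr[mid]=58 -> Found target at index 14!

Binary search finds 58 at index 14 after 4 comparisons. The search repeatedly halves the search space by comparing with the middle element.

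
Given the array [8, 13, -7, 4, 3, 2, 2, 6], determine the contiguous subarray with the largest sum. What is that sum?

Using Kadane's algorithm on [8, 13, -7, 4, 3, 2, 2, 6]:

Scanning through the array:
Position 1 (value 13): max_ending_here = 21, max_so_far = 21
Position 2 (value -7): max_ending_here = 14, max_so_far = 21
Position 3 (value 4): max_ending_here = 18, max_so_far = 21
Position 4 (value 3): max_ending_here = 21, max_so_far = 21
Position 5 (value 2): max_ending_here = 23, max_so_far = 23
Position 6 (value 2): max_ending_here = 25, max_so_far = 25
Position 7 (value 6): max_ending_here = 31, max_so_far = 31

Maximum subarray: [8, 13, -7, 4, 3, 2, 2, 6]
Maximum sum: 31

The maximum subarray is [8, 13, -7, 4, 3, 2, 2, 6] with sum 31. This subarray runs from index 0 to index 7.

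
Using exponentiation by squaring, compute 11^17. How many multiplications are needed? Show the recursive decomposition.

Computing 11^17 by squaring (build up from 11^1; each line after the first costs one multiplication):

11^1 = 11
11^2 = (11^1)^2 = 11^2 = 121
11^4 = (11^2)^2 = 121^2 = 14641
11^8 = (11^4)^2 = 14641^2 = 214358881
11^16 = (11^8)^2 = 214358881^2 = 45949729863572161
11^17 = 11 * 11^16 = 11 * 45949729863572161 = 505447028499293771

Result: 505447028499293771
Multiplications needed: 5 (5 lines after 11^1)

11^17 = 505447028499293771. Using exponentiation by squaring, this requires 5 multiplications. The key idea: if the exponent is even, square the half-power; if odd, multiply by the base once.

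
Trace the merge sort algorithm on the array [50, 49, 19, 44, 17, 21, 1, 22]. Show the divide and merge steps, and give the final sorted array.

Merge sort trace:

Split: [50, 49, 19, 44, 17, 21, 1, 22] -> [50, 49, 19, 44] and [17, 21, 1, 22]
  Split: [50, 49, 19, 44] -> [50, 49] and [19, 44]
    Split: [50, 49] -> [50] and [49]
    Merge: [50] + [49] -> [49, 50]
    Split: [19, 44] -> [19] and [44]
    Merge: [19] + [44] -> [19, 44]
  Merge: [49, 50] + [19, 44] -> [19, 44, 49, 50]
  Split: [17, 21, 1, 22] -> [17, 21] and [1, 22]
    Split: [17, 21] -> [17] and [21]
    Merge: [17] + [21] -> [17, 21]
    Split: [1, 22] -> [1] and [22]
    Merge: [1] + [22] -> [1, 22]
  Merge: [17, 21] + [1, 22] -> [1, 17, 21, 22]
Merge: [19, 44, 49, 50] + [1, 17, 21, 22] -> [1, 17, 19, 21, 22, 44, 49, 50]

Final sorted array: [1, 17, 19, 21, 22, 44, 49, 50]

The merge sort proceeds by recursively splitting the array and merging sorted halves.
After all merges, the sorted array is [1, 17, 19, 21, 22, 44, 49, 50].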